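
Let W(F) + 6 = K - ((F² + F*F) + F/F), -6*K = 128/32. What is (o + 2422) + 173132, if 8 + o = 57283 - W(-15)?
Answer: 699860/3 ≈ 2.3329e+5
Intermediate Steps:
K = -⅔ (K = -64/(3*32) = -⅙*4 = -⅔ ≈ -0.66667)
W(F) = -23/3 - 2*F² (W(F) = -6 + (-⅔ - ((F² + F*F) + F/F)) = -6 + (-⅔ - ((F² + F²) + 1)) = -6 + (-⅔ - (2*F² + 1)) = -6 + (-⅔ - (1 + 2*F²)) = -6 + (-⅔ + (-1 - 2*F²)) = -6 + (-5/3 - 2*F²) = -23/3 - 2*F²)
o = 173198/3 (o = -8 + (57283 - (-23/3 - 2*(-15)²)) = -8 + (57283 - (-23/3 - 2*225)) = -8 + (57283 - (-23/3 - 450)) = -8 + (57283 - 1*(-1373/3)) = -8 + (57283 + 1373/3) = -8 + 173222/3 = 173198/3 ≈ 57733.)
(o + 2422) + 173132 = (173198/3 + 2422) + 173132 = 180464/3 + 173132 = 699860/3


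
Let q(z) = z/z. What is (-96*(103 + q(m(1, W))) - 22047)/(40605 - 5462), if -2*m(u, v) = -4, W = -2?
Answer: -32031/35143 ≈ -0.91145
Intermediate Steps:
m(u, v) = 2 (m(u, v) = -1/2*(-4) = 2)
q(z) = 1
(-96*(103 + q(m(1, W))) - 22047)/(40605 - 5462) = (-96*(103 + 1) - 22047)/(40605 - 5462) = (-96*104 - 22047)/35143 = (-9984 - 22047)*(1/35143) = -32031*1/35143 = -32031/35143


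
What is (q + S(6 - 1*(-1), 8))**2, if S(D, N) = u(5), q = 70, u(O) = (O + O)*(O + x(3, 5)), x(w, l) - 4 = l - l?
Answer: 25600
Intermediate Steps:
x(w, l) = 4 (x(w, l) = 4 + (l - l) = 4 + 0 = 4)
u(O) = 2*O*(4 + O) (u(O) = (O + O)*(O + 4) = (2*O)*(4 + O) = 2*O*(4 + O))
S(D, N) = 90 (S(D, N) = 2*5*(4 + 5) = 2*5*9 = 90)
(q + S(6 - 1*(-1), 8))**2 = (70 + 90)**2 = 160**2 = 25600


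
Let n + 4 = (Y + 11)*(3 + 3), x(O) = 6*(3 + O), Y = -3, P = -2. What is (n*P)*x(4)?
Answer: -3696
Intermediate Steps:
x(O) = 18 + 6*O
n = 44 (n = -4 + (-3 + 11)*(3 + 3) = -4 + 8*6 = -4 + 48 = 44)
(n*P)*x(4) = (44*(-2))*(18 + 6*4) = -88*(18 + 24) = -88*42 = -3696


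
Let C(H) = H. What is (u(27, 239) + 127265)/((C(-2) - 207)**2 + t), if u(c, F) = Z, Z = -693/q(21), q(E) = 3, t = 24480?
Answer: 127034/68161 ≈ 1.8637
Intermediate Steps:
Z = -231 (Z = -693/3 = -693*1/3 = -231)
u(c, F) = -231
(u(27, 239) + 127265)/((C(-2) - 207)**2 + t) = (-231 + 127265)/((-2 - 207)**2 + 24480) = 127034/((-209)**2 + 24480) = 127034/(43681 + 24480) = 127034/68161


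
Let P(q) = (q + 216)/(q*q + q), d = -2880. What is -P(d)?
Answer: 37/115160 ≈ 0.00032129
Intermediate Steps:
P(q) = (216 + q)/(q + q**2) (P(q) = (216 + q)/(q**2 + q) = (216 + q)/(q + q**2))
-P(d) = -(216 - 2880)/((-2880)*(1 - 2880)) = -(-1)*(-2664)/(2880*(-2879)) = -(-1)*(-1)*(-2664)/(2880*2879) = -1*(-37/115160) = 37/115160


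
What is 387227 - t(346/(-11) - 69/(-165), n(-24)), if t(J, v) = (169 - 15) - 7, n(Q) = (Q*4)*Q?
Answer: 387080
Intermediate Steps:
n(Q) = 4*Q² (n(Q) = (4*Q)*Q = 4*Q²)
t(J, v) = 147 (t(J, v) = 154 - 7 = 147)
387227 - t(346/(-11) - 69/(-165), n(-24)) = 387227 - 1*147 = 387227 - 147 = 387080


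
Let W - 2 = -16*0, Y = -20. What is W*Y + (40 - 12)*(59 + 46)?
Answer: 2900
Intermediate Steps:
W = 2 (W = 2 - 16*0 = 2 + 0 = 2)
W*Y + (40 - 12)*(59 + 46) = 2*(-20) + (40 - 12)*(59 + 46) = -40 + 28*105 = -40 + 2940 = 2900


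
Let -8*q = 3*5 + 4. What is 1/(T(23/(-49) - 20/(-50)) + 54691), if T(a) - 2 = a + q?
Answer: 1960/107193489 ≈ 1.8285e-5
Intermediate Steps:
q = -19/8 (q = -(3*5 + 4)/8 = -(15 + 4)/8 = -⅛*19 = -19/8 ≈ -2.3750)
T(a) = -3/8 + a (T(a) = 2 + (a - 19/8) = 2 + (-19/8 + a) = -3/8 + a)
1/(T(23/(-49) - 20/(-50)) + 54691) = 1/((-3/8 + (23/(-49) - 20/(-50))) + 54691) = 1/((-3/8 + (23*(-1/49) - 20*(-1/50))) + 54691) = 1/((-3/8 + (-23/49 + ⅖)) + 54691) = 1/((-3/8 - 17/245) + 54691) = 1/(-871/1960 + 54691) = 1/(107193489/1960) = 1960/107193489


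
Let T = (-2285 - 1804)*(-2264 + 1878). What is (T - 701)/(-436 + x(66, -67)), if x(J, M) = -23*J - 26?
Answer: -143423/180 ≈ -796.79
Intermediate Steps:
x(J, M) = -26 - 23*J
T = 1578354 (T = -4089*(-386) = 1578354)
(T - 701)/(-436 + x(66, -67)) = (1578354 - 701)/(-436 + (-26 - 23*66)) = 1577653/(-436 + (-26 - 1518)) = 1577653/(-436 - 1544) = 1577653/(-1980) = 1577653*(-1/1980) = -143423/180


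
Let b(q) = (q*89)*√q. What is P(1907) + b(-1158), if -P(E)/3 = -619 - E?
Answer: 7578 - 103062*I*√1158 ≈ 7578.0 - 3.5071e+6*I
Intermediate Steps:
P(E) = 1857 + 3*E (P(E) = -3*(-619 - E) = 1857 + 3*E)
b(q) = 89*q^(3/2) (b(q) = (89*q)*√q = 89*q^(3/2))
P(1907) + b(-1158) = (1857 + 3*1907) + 89*(-1158)^(3/2) = (1857 + 5721) + 89*(-1158*I*√1158) = 7578 - 103062*I*√1158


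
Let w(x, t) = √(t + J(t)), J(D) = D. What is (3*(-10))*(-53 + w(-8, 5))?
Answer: 1590 - 30*√10 ≈ 1495.1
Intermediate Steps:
w(x, t) = √2*√t (w(x, t) = √(t + t) = √(2*t) = √2*√t)
(3*(-10))*(-53 + w(-8, 5)) = (3*(-10))*(-53 + √2*√5) = -30*(-53 + √10) = 1590 - 30*√10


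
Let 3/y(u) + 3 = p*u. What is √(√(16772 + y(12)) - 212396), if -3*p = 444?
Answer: √(-74688841004 + 593*√5897856435)/593 ≈ 460.72*I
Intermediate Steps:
p = -148 (p = -⅓*444 = -148)
y(u) = 3/(-3 - 148*u)
√(√(16772 + y(12)) - 212396) = √(√(16772 - 3/(3 + 148*12)) - 212396) = √(√(16772 - 3/(3 + 1776)) - 212396) = √(√(16772 - 3/1779) - 212396) = √(√(16772 - 3*1/1779) - 212396) = √(√(16772 - 1/593) - 212396) = √(√(9945795/593) - 212396) = √(√5897856435/593 - 212396) = √(-212396 + √5897856435/593)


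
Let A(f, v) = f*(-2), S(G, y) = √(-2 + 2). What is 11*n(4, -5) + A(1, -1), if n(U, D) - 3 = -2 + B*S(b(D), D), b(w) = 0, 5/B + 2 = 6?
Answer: 9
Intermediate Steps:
B = 5/4 (B = 5/(-2 + 6) = 5/4 ≈ 1.2500)
S(G, y) = 0 (S(G, y) = √0 = 0)
A(f, v) = -2*f
n(U, D) = 1 (n(U, D) = 3 + (-2 + (5/4)*0) = 3 + (-2 + 0) = 3 - 2 = 1)
11*n(4, -5) + A(1, -1) = 11*1 - 2*1 = 11 - 2 = 9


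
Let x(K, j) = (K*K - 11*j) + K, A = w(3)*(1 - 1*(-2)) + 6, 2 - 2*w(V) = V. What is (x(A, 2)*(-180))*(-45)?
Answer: 22275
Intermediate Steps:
w(V) = 1 - V/2
A = 9/2 (A = (1 - ½*3)*(1 - 1*(-2)) + 6 = (1 - 3/2)*(1 + 2) + 6 = -½*3 + 6 = -3/2 + 6 = 9/2 ≈ 4.5000)
x(K, j) = K + K² - 11*j (x(K, j) = (K² - 11*j) + K = K + K² - 11*j)
(x(A, 2)*(-180))*(-45) = ((9/2 + (9/2)² - 11*2)*(-180))*(-45) = ((9/2 + 81/4 - 22)*(-180))*(-45) = ((11/4)*(-180))*(-45) = -495*(-45) = 22275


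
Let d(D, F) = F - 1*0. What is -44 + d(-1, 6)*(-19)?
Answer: -158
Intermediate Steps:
d(D, F) = F (d(D, F) = F + 0 = F)
-44 + d(-1, 6)*(-19) = -44 + 6*(-19) = -44 - 114 = -158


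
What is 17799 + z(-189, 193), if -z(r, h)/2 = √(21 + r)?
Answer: 17799 - 4*I*√42 ≈ 17799.0 - 25.923*I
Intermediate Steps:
z(r, h) = -2*√(21 + r)
17799 + z(-189, 193) = 17799 - 2*√(21 - 189) = 17799 - 4*I*√42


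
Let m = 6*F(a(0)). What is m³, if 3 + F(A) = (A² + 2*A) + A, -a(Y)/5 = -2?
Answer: 442450728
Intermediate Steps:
a(Y) = 10 (a(Y) = -5*(-2) = 10)
F(A) = -3 + A² + 3*A (F(A) = -3 + ((A² + 2*A) + A) = -3 + (A² + 3*A) = -3 + A² + 3*A)
m = 762 (m = 6*(-3 + 10² + 3*10) = 6*(-3 + 100 + 30) = 6*127 = 762)
m³ = 762³ = 442450728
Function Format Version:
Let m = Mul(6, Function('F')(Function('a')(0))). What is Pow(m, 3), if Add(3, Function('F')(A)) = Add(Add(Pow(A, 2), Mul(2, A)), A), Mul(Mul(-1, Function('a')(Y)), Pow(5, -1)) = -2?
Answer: 442450728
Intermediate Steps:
Function('a')(Y) = 10 (Function('a')(Y) = Mul(-5, -2) = 10)
Function('F')(A) = Add(-3, Pow(A, 2), Mul(3, A)) (Function('F')(A) = Add(-3, Add(Add(Pow(A, 2), Mul(2, A)), A)) = Add(-3, Add(Pow(A, 2), Mul(3, A))) = Add(-3, Pow(A, 2), Mul(3, A)))
m = 762 (m = Mul(6, Add(-3, Pow(10, 2), Mul(3, 10))) = Mul(6, Add(-3, 100, 30)) = Mul(6, 127) = 762)
Pow(m, 3) = Pow(762, 3) = 442450728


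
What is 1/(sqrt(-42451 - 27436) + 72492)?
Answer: 72492/5255159951 - I*sqrt(69887)/5255159951 ≈ 1.3794e-5 - 5.0305e-8*I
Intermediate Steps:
1/(sqrt(-42451 - 27436) + 72492) = 1/(sqrt(-69887) + 72492) = 1/(I*sqrt(69887) + 72492) = 1/(72492 + I*sqrt(69887))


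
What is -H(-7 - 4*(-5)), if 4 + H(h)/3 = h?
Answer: -27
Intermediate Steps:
H(h) = -12 + 3*h
-H(-7 - 4*(-5)) = -(-12 + 3*(-7 - 4*(-5))) = -(-12 + 3*(-7 + 20)) = -(-12 + 3*13) = -(-12 + 39) = -1*27 = -27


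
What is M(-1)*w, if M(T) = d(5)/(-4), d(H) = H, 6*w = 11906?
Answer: -29765/12 ≈ -2480.4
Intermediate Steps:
w = 5953/3 (w = (1/6)*11906 = 5953/3 ≈ 1984.3)
M(T) = -5/4 (M(T) = 5/(-4) = 5*(-1/4) = -5/4)
M(-1)*w = -5/4*5953/3 = -29765/12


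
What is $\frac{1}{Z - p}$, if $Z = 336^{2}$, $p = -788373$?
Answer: $\frac{1}{901269} \approx 1.1095 \cdot 10^{-6}$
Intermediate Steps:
$Z = 112896$
$\frac{1}{Z - p} = \frac{1}{112896 - -788373} = \frac{1}{112896 + 788373} = \frac{1}{901269}$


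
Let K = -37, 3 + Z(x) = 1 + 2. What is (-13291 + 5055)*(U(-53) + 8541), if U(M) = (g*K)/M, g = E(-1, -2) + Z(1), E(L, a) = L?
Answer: -3727910096/53 ≈ -7.0338e+7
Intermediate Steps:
Z(x) = 0 (Z(x) = -3 + (1 + 2) = -3 + 3 = 0)
g = -1 (g = -1 + 0 = -1)
U(M) = 37/M (U(M) = (-1*(-37))/M = 37/M)
(-13291 + 5055)*(U(-53) + 8541) = (-13291 + 5055)*(37/(-53) + 8541) = -8236*(37*(-1/53) + 8541) = -8236*(-37/53 + 8541) = -8236*452636/53 = -3727910096/53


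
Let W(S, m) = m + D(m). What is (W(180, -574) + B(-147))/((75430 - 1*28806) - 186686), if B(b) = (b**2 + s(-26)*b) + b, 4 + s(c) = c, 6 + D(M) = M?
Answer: -12359/70031 ≈ -0.17648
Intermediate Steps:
D(M) = -6 + M
s(c) = -4 + c
W(S, m) = -6 + 2*m (W(S, m) = m + (-6 + m) = -6 + 2*m)
B(b) = b**2 - 29*b (B(b) = (b**2 + (-4 - 26)*b) + b = (b**2 - 30*b) + b = b**2 - 29*b)
(W(180, -574) + B(-147))/((75430 - 1*28806) - 186686) = ((-6 + 2*(-574)) - 147*(-29 - 147))/((75430 - 1*28806) - 186686) = ((-6 - 1148) - 147*(-176))/((75430 - 28806) - 186686) = (-1154 + 25872)/(46624 - 186686) = 24718/(-140062) = 24718*(-1/140062) = -12359/70031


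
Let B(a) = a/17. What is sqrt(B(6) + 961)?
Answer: sqrt(277831)/17 ≈ 31.006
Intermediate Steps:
B(a) = a/17 (B(a) = a*(1/17) = a/17)
sqrt(B(6) + 961) = sqrt((1/17)*6 + 961) = sqrt(6/17 + 961) = sqrt(16343/17) = sqrt(277831)/17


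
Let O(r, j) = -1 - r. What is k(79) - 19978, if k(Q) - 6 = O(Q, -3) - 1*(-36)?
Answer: -20016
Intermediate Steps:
k(Q) = 41 - Q (k(Q) = 6 + ((-1 - Q) - 1*(-36)) = 6 + ((-1 - Q) + 36) = 6 + (35 - Q) = 41 - Q)
k(79) - 19978 = (41 - 1*79) - 19978 = (41 - 79) - 19978 = -38 - 19978 = -20016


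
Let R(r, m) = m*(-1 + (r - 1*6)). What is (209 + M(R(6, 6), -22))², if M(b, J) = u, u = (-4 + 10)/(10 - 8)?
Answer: 44944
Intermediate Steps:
u = 3 (u = 6/2 = 6*(½) = 3)
R(r, m) = m*(-7 + r) (R(r, m) = m*(-1 + (r - 6)) = m*(-1 + (-6 + r)) = m*(-7 + r))
M(b, J) = 3
(209 + M(R(6, 6), -22))² = (209 + 3)² = 212² = 44944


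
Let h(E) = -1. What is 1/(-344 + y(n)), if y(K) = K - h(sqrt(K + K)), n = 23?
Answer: -1/320 ≈ -0.0031250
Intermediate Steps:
y(K) = 1 + K (y(K) = K - 1*(-1) = K + 1 = 1 + K)
1/(-344 + y(n)) = 1/(-344 + (1 + 23)) = 1/(-344 + 24) = 1/(-320) = -1/320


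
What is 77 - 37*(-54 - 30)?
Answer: 3185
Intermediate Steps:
77 - 37*(-54 - 30) = 77 - 37*(-84) = 77 + 3108 = 3185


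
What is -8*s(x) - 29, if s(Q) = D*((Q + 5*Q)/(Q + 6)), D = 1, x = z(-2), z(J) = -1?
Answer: -97/5 ≈ -19.400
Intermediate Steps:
x = -1
s(Q) = 6*Q/(6 + Q) (s(Q) = 1*((Q + 5*Q)/(Q + 6)) = 1*((6*Q)/(6 + Q)) = 1*(6*Q/(6 + Q)) = 6*Q/(6 + Q))
-8*s(x) - 29 = -48*(-1)/(6 - 1) - 29 = -48*(-1)/5 - 29 = -8*(-6/5) - 29 = 48/5 - 29 = -97/5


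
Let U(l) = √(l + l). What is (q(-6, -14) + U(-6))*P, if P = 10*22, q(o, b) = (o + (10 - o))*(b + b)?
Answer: -61600 + 440*I*√3 ≈ -61600.0 + 762.1*I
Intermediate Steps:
U(l) = √2*√l (U(l) = √(2*l) = √2*√l)
q(o, b) = 20*b (q(o, b) = 10*(2*b) = 20*b)
P = 220
(q(-6, -14) + U(-6))*P = (20*(-14) + √2*√(-6))*220 = (-280 + √2*(I*√6))*220 = (-280 + 2*I*√3)*220 = -61600 + 440*I*√3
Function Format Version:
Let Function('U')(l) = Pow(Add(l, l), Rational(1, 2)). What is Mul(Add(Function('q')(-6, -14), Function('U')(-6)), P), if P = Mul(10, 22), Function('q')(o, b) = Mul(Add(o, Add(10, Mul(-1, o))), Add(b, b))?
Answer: Add(-61600, Mul(440, I, Pow(3, Rational(1, 2)))) ≈ Add(-61600., Mul(762.10, I))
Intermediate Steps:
Function('U')(l) = Mul(Pow(2, Rational(1, 2)), Pow(l, Rational(1, 2))) (Function('U')(l) = Pow(Mul(2, l), Rational(1, 2)) = Mul(Pow(2, Rational(1, 2)), Pow(l, Rational(1, 2))))
Function('q')(o, b) = Mul(20, b) (Function('q')(o, b) = Mul(10, Mul(2, b)) = Mul(20, b))
P = 220
Mul(Add(Function('q')(-6, -14), Function('U')(-6)), P) = Mul(Add(Mul(20, -14), Mul(Pow(2, Rational(1, 2)), Pow(-6, Rational(1, 2)))), 220) = Mul(Add(-280, Mul(Pow(2, Rational(1, 2)), Mul(I, Pow(6, Rational(1, 2))))), 220) = Mul(Add(-280, Mul(2, I, Pow(3, Rational(1, 2)))), 220) = Add(-61600, Mul(440, I, Pow(3, Rational(1, 2))))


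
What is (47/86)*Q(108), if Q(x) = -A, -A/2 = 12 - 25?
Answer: -611/43 ≈ -14.209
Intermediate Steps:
A = 26 (A = -2*(12 - 25) = -2*(-13) = 26)
Q(x) = -26 (Q(x) = -1*26 = -26)
(47/86)*Q(108) = (47/86)*(-26) = -611/43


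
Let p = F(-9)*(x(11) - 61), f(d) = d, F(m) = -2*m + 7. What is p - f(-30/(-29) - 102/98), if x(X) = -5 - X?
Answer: -2735416/1421 ≈ -1925.0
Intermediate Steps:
F(m) = 7 - 2*m
p = -1925 (p = (7 - 2*(-9))*((-5 - 1*11) - 61) = (7 + 18)*((-5 - 11) - 61) = 25*(-16 - 61) = 25*(-77) = -1925)
p - f(-30/(-29) - 102/98) = -1925 - (-30/(-29) - 102/98) = -1925 - (-30*(-1/29) - 102*1/98) = -1925 - (30/29 - 51/49) = -1925 - 1*(-9/1421) = -1925 + 9/1421 = -2735416/1421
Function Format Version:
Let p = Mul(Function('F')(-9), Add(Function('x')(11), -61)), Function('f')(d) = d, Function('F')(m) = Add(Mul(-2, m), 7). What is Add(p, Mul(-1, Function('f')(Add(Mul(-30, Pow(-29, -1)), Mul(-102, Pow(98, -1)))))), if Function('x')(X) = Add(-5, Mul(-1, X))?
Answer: Rational(-2735416, 1421) ≈ -1925.0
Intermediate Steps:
Function('F')(m) = Add(7, Mul(-2, m))
p = -1925 (p = Mul(Add(7, Mul(-2, -9)), Add(Add(-5, Mul(-1, 11)), -61)) = Mul(Add(7, 18), Add(Add(-5, -11), -61)) = Mul(25, Add(-16, -61)) = Mul(25, -77) = -1925)
Add(p, Mul(-1, Function('f')(Add(Mul(-30, Pow(-29, -1)), Mul(-102, Pow(98, -1)))))) = Add(-1925, Mul(-1, Add(Mul(-30, Pow(-29, -1)), Mul(-102, Pow(98, -1))))) = Add(-1925, Mul(-1, Add(Mul(-30, Rational(-1, 29)), Mul(-102, Rational(1, 98))))) = Add(-1925, Mul(-1, Add(Rational(30, 29), Rational(-51, 49)))) = Add(-1925, Mul(-1, Rational(-9, 1421))) = Add(-1925, Rational(9, 1421)) = Rational(-2735416, 1421)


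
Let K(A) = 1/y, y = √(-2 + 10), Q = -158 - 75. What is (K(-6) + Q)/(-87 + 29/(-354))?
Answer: 82482/30827 - 177*√2/61654 ≈ 2.6716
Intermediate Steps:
Q = -233
y = 2*√2 (y = √8 = 2*√2 ≈ 2.8284)
K(A) = √2/4 (K(A) = 1/(2*√2) = √2/4)
(K(-6) + Q)/(-87 + 29/(-354)) = (√2/4 - 233)/(-87 + 29/(-354)) = (-233 + √2/4)/(-87 + 29*(-1/354)) = (-233 + √2/4)/(-87 - 29/354) = (-233 + √2/4)/(-30827/354) = (-233 + √2/4)*(-354/30827) = 82482/30827 - 177*√2/61654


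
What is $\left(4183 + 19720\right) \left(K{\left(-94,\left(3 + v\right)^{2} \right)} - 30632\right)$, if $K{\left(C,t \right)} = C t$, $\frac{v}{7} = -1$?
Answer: $-768146808$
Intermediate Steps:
$v = -7$ ($v = 7 \left(-1\right) = -7$)
$\left(4183 + 19720\right) \left(K{\left(-94,\left(3 + v\right)^{2} \right)} - 30632\right) = \left(4183 + 19720\right) \left(- 94 \left(3 - 7\right)^{2} - 30632\right) = 23903 \left(- 94 \left(-4\right)^{2} - 30632\right) = 23903 \left(\left(-94\right) 16 - 30632\right) = 23903 \left(-1504 - 30632\right) = 23903 \left(-32136\right) = -768146808$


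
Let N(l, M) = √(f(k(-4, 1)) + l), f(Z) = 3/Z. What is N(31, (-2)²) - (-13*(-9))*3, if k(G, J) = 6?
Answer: -351 + 3*√14/2 ≈ -345.39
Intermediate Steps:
N(l, M) = √(½ + l) (N(l, M) = √(3/6 + l) = √(3*(⅙) + l) = √(½ + l))
N(31, (-2)²) - (-13*(-9))*3 = √(2 + 4*31)/2 - (-13*(-9))*3 = √(2 + 124)/2 - 117*3 = √126/2 - 1*351 = (3*√14)/2 - 351 = 3*√14/2 - 351 = -351 + 3*√14/2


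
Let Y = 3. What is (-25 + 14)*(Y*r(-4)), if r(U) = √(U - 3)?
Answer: -33*I*√7 ≈ -87.31*I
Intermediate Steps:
r(U) = √(-3 + U)
(-25 + 14)*(Y*r(-4)) = (-25 + 14)*(3*√(-3 - 4)) = -33*√(-7) = -33*I*√7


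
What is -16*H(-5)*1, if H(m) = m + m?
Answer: 160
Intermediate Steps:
H(m) = 2*m
-16*H(-5)*1 = -32*(-5)*1 = -16*(-10)*1 = 160*1 = 160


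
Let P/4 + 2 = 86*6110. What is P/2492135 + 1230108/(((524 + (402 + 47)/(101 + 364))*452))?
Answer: 414353042236169/68743841846795 ≈ 6.0275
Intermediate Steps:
P = 2101832 (P = -8 + 4*(86*6110) = -8 + 4*525460 = -8 + 2101840 = 2101832)
P/2492135 + 1230108/(((524 + (402 + 47)/(101 + 364))*452)) = 2101832/2492135 + 1230108/(((524 + (402 + 47)/(101 + 364))*452)) = 2101832*(1/2492135) + 1230108/(((524 + 449/465)*452)) = 2101832/2492135 + 1230108/(((524 + 449*(1/465))*452)) = 2101832/2492135 + 1230108/(((524 + 449/465)*452)) = 2101832/2492135 + 1230108/(((244109/465)*452)) = 2101832/2492135 + 1230108/(110337268/465) = 2101832/2492135 + 1230108*(465/110337268) = 2101832/2492135 + 143000055/27584317 = 414353042236169/68743841846795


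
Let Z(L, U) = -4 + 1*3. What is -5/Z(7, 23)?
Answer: 5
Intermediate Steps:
Z(L, U) = -1 (Z(L, U) = -4 + 3 = -1)
-5/Z(7, 23) = -5/(-1) = -1*(-5) = 5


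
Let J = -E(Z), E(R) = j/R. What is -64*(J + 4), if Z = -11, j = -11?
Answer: -192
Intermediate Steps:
E(R) = -11/R
J = -1 (J = -(-11)/(-11) = -(-11)*(-1)/11 = -1*1 = -1)
-64*(J + 4) = -64*(-1 + 4) = -64*3 = -192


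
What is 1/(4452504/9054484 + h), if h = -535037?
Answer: -2263621/1211119875851 ≈ -1.8690e-6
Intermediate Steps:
1/(4452504/9054484 + h) = 1/(4452504/9054484 - 535037) = 1/(4452504*(1/9054484) - 535037) = 1/(1113126/2263621 - 535037) = 1/(-1211119875851/2263621) = -2263621/1211119875851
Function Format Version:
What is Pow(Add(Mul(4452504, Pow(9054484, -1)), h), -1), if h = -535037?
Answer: Rational(-2263621, 1211119875851) ≈ -1.8690e-6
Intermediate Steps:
Pow(Add(Mul(4452504, Pow(9054484, -1)), h), -1) = Pow(Add(Mul(4452504, Pow(9054484, -1)), -535037), -1) = Pow(Add(Mul(4452504, Rational(1, 9054484)), -535037), -1) = Pow(Add(Rational(1113126, 2263621), -535037), -1) = Pow(Rational(-1211119875851, 2263621), -1) = Rational(-2263621, 1211119875851)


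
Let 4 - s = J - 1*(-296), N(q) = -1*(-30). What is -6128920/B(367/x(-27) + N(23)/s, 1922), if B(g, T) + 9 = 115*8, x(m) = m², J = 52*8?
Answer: -6128920/911 ≈ -6727.7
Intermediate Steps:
J = 416
N(q) = 30
s = -708 (s = 4 - (416 - 1*(-296)) = 4 - (416 + 296) = 4 - 1*712 = 4 - 712 = -708)
B(g, T) = 911 (B(g, T) = -9 + 115*8 = -9 + 920 = 911)
-6128920/B(367/x(-27) + N(23)/s, 1922) = -6128920/911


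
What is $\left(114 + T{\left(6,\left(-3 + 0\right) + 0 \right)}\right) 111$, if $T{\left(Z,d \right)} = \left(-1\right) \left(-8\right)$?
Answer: $13542$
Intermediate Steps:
$T{\left(Z,d \right)} = 8$
$\left(114 + T{\left(6,\left(-3 + 0\right) + 0 \right)}\right) 111 = \left(114 + 8\right) 111 = 122 \cdot 111 = 13542$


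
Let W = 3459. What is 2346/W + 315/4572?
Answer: 437611/585724 ≈ 0.74713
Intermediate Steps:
2346/W + 315/4572 = 2346/3459 + 315/4572 = 2346*(1/3459) + 315*(1/4572) = 782/1153 + 35/508 = 437611/585724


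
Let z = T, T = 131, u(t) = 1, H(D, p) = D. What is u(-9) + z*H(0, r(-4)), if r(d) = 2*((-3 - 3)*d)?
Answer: 1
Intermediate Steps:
r(d) = -12*d (r(d) = 2*(-6*d) = -12*d)
z = 131
u(-9) + z*H(0, r(-4)) = 1 + 131*0 = 1 + 0 = 1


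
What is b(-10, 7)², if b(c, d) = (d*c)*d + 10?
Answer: 230400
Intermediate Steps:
b(c, d) = 10 + c*d² (b(c, d) = (c*d)*d + 10 = c*d² + 10 = 10 + c*d²)
b(-10, 7)² = (10 - 10*7²)² = (10 - 10*49)² = (10 - 490)² = (-480)² = 230400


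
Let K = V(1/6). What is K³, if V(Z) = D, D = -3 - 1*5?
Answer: -512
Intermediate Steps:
D = -8 (D = -3 - 5 = -8)
V(Z) = -8
K = -8
K³ = (-8)³ = -512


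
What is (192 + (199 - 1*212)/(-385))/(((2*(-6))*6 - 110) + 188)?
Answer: 73933/2310 ≈ 32.006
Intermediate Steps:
(192 + (199 - 1*212)/(-385))/(((2*(-6))*6 - 110) + 188) = (192 + (199 - 212)*(-1/385))/((-12*6 - 110) + 188) = (192 - 13*(-1/385))/((-72 - 110) + 188) = (192 + 13/385)/(-182 + 188) = (73933/385)/6 = (73933/385)*(⅙) = 73933/2310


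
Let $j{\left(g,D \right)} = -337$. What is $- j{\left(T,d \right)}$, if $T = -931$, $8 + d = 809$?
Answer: $337$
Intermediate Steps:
$d = 801$ ($d = -8 + 809 = 801$)
$- j{\left(T,d \right)} = \left(-1\right) \left(-337\right) = 337$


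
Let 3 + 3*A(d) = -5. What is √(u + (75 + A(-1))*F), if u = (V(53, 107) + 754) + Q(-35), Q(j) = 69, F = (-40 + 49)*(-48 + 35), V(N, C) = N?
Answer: 3*I*√843 ≈ 87.103*I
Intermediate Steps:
A(d) = -8/3 (A(d) = -1 + (⅓)*(-5) = -1 - 5/3 = -8/3)
F = -117 (F = 9*(-13) = -117)
u = 876 (u = (53 + 754) + 69 = 807 + 69 = 876)
√(u + (75 + A(-1))*F) = √(876 + (75 - 8/3)*(-117)) = √(876 + (217/3)*(-117)) = √(876 - 8463) = √(-7587) = 3*I*√843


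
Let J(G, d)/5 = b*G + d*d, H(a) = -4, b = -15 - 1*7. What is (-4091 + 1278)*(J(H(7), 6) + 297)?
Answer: -2579521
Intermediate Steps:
b = -22 (b = -15 - 7 = -22)
J(G, d) = -110*G + 5*d² (J(G, d) = 5*(-22*G + d*d) = 5*(-22*G + d²) = 5*(d² - 22*G) = -110*G + 5*d²)
(-4091 + 1278)*(J(H(7), 6) + 297) = (-4091 + 1278)*((-110*(-4) + 5*6²) + 297) = -2813*((440 + 5*36) + 297) = -2813*((440 + 180) + 297) = -2813*(620 + 297) = -2813*917 = -2579521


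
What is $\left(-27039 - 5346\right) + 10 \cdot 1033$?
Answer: $-22055$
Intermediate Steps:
$\left(-27039 - 5346\right) + 10 \cdot 1033 = -32385 + 10330 = -22055$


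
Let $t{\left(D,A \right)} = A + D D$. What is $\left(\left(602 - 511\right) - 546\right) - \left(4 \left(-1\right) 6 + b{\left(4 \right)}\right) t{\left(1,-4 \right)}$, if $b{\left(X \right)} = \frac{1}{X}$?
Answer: $- \frac{2105}{4} \approx -526.25$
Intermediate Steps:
$t{\left(D,A \right)} = A + D^{2}$
$\left(\left(602 - 511\right) - 546\right) - \left(4 \left(-1\right) 6 + b{\left(4 \right)}\right) t{\left(1,-4 \right)} = \left(\left(602 - 511\right) - 546\right) - \left(4 \left(-1\right) 6 + \frac{1}{4}\right) \left(-4 + 1^{2}\right) = \left(91 - 546\right) - \left(\left(-4\right) 6 + \frac{1}{4}\right) \left(-4 + 1\right) = -455 - \left(-24 + \frac{1}{4}\right) \left(-3\right) = -455 - \left(- \frac{95}{4}\right) \left(-3\right) = -455 - \frac{285}{4} = - \frac{2105}{4}$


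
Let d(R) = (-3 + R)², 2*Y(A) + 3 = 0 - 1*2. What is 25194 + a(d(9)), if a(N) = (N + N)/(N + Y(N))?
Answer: 1688142/67 ≈ 25196.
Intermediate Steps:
Y(A) = -5/2 (Y(A) = -3/2 + (0 - 1*2)/2 = -3/2 + (0 - 2)/2 = -3/2 + (½)*(-2) = -3/2 - 1 = -5/2)
a(N) = 2*N/(-5/2 + N) (a(N) = (N + N)/(N - 5/2) = (2*N)/(-5/2 + N) = 2*N/(-5/2 + N))
25194 + a(d(9)) = 25194 + 4*(-3 + 9)²/(-5 + 2*(-3 + 9)²) = 25194 + 4*6²/(-5 + 2*6²) = 25194 + 4*36/(-5 + 2*36) = 25194 + 4*36/(-5 + 72) = 25194 + 4*36/67 = 25194 + 4*36*(1/67) = 25194 + 144/67 = 1688142/67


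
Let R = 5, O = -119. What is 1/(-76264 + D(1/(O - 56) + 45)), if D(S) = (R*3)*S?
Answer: -35/2645618 ≈ -1.3229e-5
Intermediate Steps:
D(S) = 15*S (D(S) = (5*3)*S = 15*S)
1/(-76264 + D(1/(O - 56) + 45)) = 1/(-76264 + 15*(1/(-119 - 56) + 45)) = 1/(-76264 + 15*(1/(-175) + 45)) = 1/(-76264 + 15*(-1/175 + 45)) = 1/(-76264 + 15*(7874/175)) = 1/(-76264 + 23622/35) = 1/(-2645618/35) = -35/2645618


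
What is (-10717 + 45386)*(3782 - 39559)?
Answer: -1240352813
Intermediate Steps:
(-10717 + 45386)*(3782 - 39559) = 34669*(-35777) = -1240352813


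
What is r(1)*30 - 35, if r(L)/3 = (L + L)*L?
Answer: 145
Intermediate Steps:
r(L) = 6*L² (r(L) = 3*((L + L)*L) = 3*((2*L)*L) = 3*(2*L²) = 6*L²)
r(1)*30 - 35 = (6*1²)*30 - 35 = (6*1)*30 - 35 = 6*30 - 35 = 180 - 35 = 145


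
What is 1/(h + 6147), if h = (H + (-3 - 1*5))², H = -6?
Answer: 1/6343 ≈ 0.00015765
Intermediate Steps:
h = 196 (h = (-6 + (-3 - 1*5))² = (-6 + (-3 - 5))² = (-6 - 8)² = (-14)² = 196)
1/(h + 6147) = 1/(196 + 6147) = 1/6343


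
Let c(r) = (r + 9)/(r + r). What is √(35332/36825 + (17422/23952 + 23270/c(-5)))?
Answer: I*√1396843868861762786/4900180 ≈ 241.19*I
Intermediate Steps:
c(r) = (9 + r)/(2*r) (c(r) = (9 + r)/((2*r)) = (9 + r)*(1/(2*r)) = (9 + r)/(2*r))
√(35332/36825 + (17422/23952 + 23270/c(-5))) = √(35332/36825 + (17422/23952 + 23270/(((½)*(9 - 5)/(-5))))) = √(35332*(1/36825) + (17422*(1/23952) + 23270/(((½)*(-⅕)*4)))) = √(35332/36825 + (8711/11976 + 23270/(-⅖))) = √(35332/36825 + (8711/11976 + 23270*(-5/2))) = √(35332/36825 + (8711/11976 - 58175)) = √(35332/36825 - 696695089/11976) = √(-2850597057377/49001800) = I*√1396843868861762786/4900180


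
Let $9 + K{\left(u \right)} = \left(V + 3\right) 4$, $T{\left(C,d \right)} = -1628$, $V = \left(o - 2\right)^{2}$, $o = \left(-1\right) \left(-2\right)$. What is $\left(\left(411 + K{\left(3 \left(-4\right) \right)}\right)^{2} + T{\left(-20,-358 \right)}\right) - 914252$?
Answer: $-744484$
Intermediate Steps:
$o = 2$
$V = 0$ ($V = \left(2 - 2\right)^{2} = 0^{2} = 0$)
$K{\left(u \right)} = 3$ ($K{\left(u \right)} = -9 + \left(0 + 3\right) 4 = -9 + 3 \cdot 4 = -9 + 12 = 3$)
$\left(\left(411 + K{\left(3 \left(-4\right) \right)}\right)^{2} + T{\left(-20,-358 \right)}\right) - 914252 = \left(\left(411 + 3\right)^{2} - 1628\right) - 914252 = \left(414^{2} - 1628\right) - 914252 = \left(171396 - 1628\right) - 914252 = 169768 - 914252 = -744484$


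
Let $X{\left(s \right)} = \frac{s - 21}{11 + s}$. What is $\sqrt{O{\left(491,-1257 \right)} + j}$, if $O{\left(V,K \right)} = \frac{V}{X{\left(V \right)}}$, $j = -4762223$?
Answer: $\frac{2 i \sqrt{65741200885}}{235} \approx 2182.1 i$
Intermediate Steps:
$X{\left(s \right)} = \frac{-21 + s}{11 + s}$
$O{\left(V,K \right)} = \frac{V \left(11 + V\right)}{-21 + V}$ ($O{\left(V,K \right)} = \frac{V}{\frac{1}{11 + V} \left(-21 + V\right)} = V \frac{11 + V}{-21 + V} = \frac{V \left(11 + V\right)}{-21 + V}$)
$\sqrt{O{\left(491,-1257 \right)} + j} = \sqrt{\frac{491 \left(11 + 491\right)}{-21 + 491} - 4762223} = \sqrt{491 \cdot \frac{1}{470} \cdot 502 - 4762223} = \sqrt{\frac{123241}{235} - 4762223} = \sqrt{- \frac{1118999164}{235}} = \frac{2 i \sqrt{65741200885}}{235}$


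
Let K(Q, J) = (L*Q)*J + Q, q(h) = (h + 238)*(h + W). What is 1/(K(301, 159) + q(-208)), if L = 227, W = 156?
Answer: 1/10862734 ≈ 9.2058e-8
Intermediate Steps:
q(h) = (156 + h)*(238 + h) (q(h) = (h + 238)*(h + 156) = (238 + h)*(156 + h) = (156 + h)*(238 + h))
K(Q, J) = Q + 227*J*Q (K(Q, J) = (227*Q)*J + Q = 227*J*Q + Q = Q + 227*J*Q)
1/(K(301, 159) + q(-208)) = 1/(301*(1 + 227*159) + (37128 + (-208)² + 394*(-208))) = 1/(301*(1 + 36093) + (37128 + 43264 - 81952)) = 1/(301*36094 - 1560) = 1/(10864294 - 1560) = 1/10862734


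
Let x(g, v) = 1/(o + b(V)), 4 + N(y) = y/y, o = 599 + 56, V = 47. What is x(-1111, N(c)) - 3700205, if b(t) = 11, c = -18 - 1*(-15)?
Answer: -2464336529/666 ≈ -3.7002e+6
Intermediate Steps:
c = -3 (c = -18 + 15 = -3)
o = 655
N(y) = -3 (N(y) = -4 + y/y = -4 + 1 = -3)
x(g, v) = 1/666 (x(g, v) = 1/(655 + 11) = 1/666)
x(-1111, N(c)) - 3700205 = 1/666 - 3700205 = -2464336529/666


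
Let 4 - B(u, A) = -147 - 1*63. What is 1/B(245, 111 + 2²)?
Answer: 1/214 ≈ 0.0046729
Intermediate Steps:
B(u, A) = 214 (B(u, A) = 4 - (-147 - 1*63) = 4 - (-147 - 63) = 4 - 1*(-210) = 4 + 210 = 214)
1/B(245, 111 + 2²) = 1/214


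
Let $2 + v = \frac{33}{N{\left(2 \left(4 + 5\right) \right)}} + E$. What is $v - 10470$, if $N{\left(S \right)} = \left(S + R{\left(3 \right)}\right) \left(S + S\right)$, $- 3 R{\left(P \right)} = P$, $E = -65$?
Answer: $- \frac{2149537}{204} \approx -10537.0$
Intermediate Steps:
$R{\left(P \right)} = - \frac{P}{3}$
$N{\left(S \right)} = 2 S \left(-1 + S\right)$ ($N{\left(S \right)} = \left(S - 1\right) \left(S + S\right) = \left(S - 1\right) 2 S = \left(-1 + S\right) 2 S = 2 S \left(-1 + S\right)$)
$v = - \frac{13657}{204}$ ($v = -2 - \left(65 - \frac{33}{2 \cdot 2 \left(4 + 5\right) \left(-1 + 2 \left(4 + 5\right)\right)}\right) = -2 - \left(65 - \frac{33}{2 \cdot 2 \cdot 9 \left(-1 + 2 \cdot 9\right)}\right) = -2 - \left(65 - \frac{33}{2 \cdot 18 \left(-1 + 18\right)}\right) = -2 - \left(65 - \frac{33}{2 \cdot 18 \cdot 17}\right) = -2 - \left(65 - \frac{33}{612}\right) = -2 + \left(33 \cdot \frac{1}{612} - 65\right) = -2 + \left(\frac{11}{204} - 65\right) = -2 - \frac{13249}{204} = - \frac{13657}{204} \approx -66.946$)
$v - 10470 = - \frac{13657}{204} - 10470 = - \frac{2149537}{204}$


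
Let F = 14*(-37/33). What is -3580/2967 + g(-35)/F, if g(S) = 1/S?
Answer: -64807489/53791710 ≈ -1.2048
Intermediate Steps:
F = -518/33 (F = 14*(-37*1/33) = 14*(-37/33) = -518/33 ≈ -15.697)
-3580/2967 + g(-35)/F = -3580/2967 + 1/((-35)*(-518/33)) = -3580*1/2967 - 1/35*(-33/518) = -3580/2967 + 33/18130 = -64807489/53791710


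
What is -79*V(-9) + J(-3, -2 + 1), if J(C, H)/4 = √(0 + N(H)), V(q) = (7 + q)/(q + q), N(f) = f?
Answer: -79/9 + 4*I ≈ -8.7778 + 4.0*I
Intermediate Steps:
V(q) = (7 + q)/(2*q) (V(q) = (7 + q)/((2*q)) = (7 + q)*(1/(2*q)) = (7 + q)/(2*q))
J(C, H) = 4*√H (J(C, H) = 4*√(0 + H) = 4*√H)
-79*V(-9) + J(-3, -2 + 1) = -79*(7 - 9)/(2*(-9)) + 4*√(-2 + 1) = -79*(-1)*(-2)/(2*9) + 4*√(-1) = -79*⅑ + 4*I = -79/9 + 4*I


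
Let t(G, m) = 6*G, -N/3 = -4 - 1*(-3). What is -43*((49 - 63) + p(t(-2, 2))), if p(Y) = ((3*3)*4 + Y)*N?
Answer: -2494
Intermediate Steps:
N = 3 (N = -3*(-4 - 1*(-3)) = -3*(-4 + 3) = -3*(-1) = 3)
p(Y) = 108 + 3*Y (p(Y) = ((3*3)*4 + Y)*3 = (9*4 + Y)*3 = (36 + Y)*3 = 108 + 3*Y)
-43*((49 - 63) + p(t(-2, 2))) = -43*((49 - 63) + (108 + 3*(6*(-2)))) = -43*(-14 + (108 + 3*(-12))) = -43*(-14 + (108 - 36)) = -43*(-14 + 72) = -43*58 = -2494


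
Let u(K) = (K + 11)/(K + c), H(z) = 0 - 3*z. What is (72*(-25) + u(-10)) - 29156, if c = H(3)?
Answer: -588165/19 ≈ -30956.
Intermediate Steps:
H(z) = -3*z
c = -9 (c = -3*3 = -9)
u(K) = (11 + K)/(-9 + K) (u(K) = (K + 11)/(K - 9) = (11 + K)/(-9 + K))
(72*(-25) + u(-10)) - 29156 = (72*(-25) + (11 - 10)/(-9 - 10)) - 29156 = (-1800 + 1/(-19)) - 29156 = (-1800 - 1/19*1) - 29156 = (-1800 - 1/19) - 29156 = -34201/19 - 29156 = -588165/19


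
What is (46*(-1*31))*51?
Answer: -72726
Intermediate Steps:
(46*(-1*31))*51 = (46*(-31))*51 = -1426*51 = -72726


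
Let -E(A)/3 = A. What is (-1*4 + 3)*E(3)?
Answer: 9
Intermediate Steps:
E(A) = -3*A
(-1*4 + 3)*E(3) = (-1*4 + 3)*(-3*3) = (-4 + 3)*(-9) = -1*(-9) = 9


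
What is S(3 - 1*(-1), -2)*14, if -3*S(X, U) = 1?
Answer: -14/3 ≈ -4.6667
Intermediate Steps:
S(X, U) = -⅓ (S(X, U) = -⅓*1 = -⅓)
S(3 - 1*(-1), -2)*14 = -⅓*14 = -14/3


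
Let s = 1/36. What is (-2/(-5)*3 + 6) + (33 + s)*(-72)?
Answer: -11854/5 ≈ -2370.8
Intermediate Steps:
s = 1/36 ≈ 0.027778
(-2/(-5)*3 + 6) + (33 + s)*(-72) = (-2/(-5)*3 + 6) + (33 + 1/36)*(-72) = (-2*(-⅕)*3 + 6) + (1189/36)*(-72) = ((⅖)*3 + 6) - 2378 = (6/5 + 6) - 2378 = 36/5 - 2378 = -11854/5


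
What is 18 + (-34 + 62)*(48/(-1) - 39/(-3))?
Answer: -962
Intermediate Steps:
18 + (-34 + 62)*(48/(-1) - 39/(-3)) = 18 + 28*(48*(-1) - 39*(-⅓)) = 18 + 28*(-48 + 13) = 18 + 28*(-35) = 18 - 980 = -962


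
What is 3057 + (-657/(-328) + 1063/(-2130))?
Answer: 1068396613/349320 ≈ 3058.5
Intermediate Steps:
3057 + (-657/(-328) + 1063/(-2130)) = 3057 + (-657*(-1/328) + 1063*(-1/2130)) = 3057 + (657/328 - 1063/2130) = 3057 + 525373/349320 = 1068396613/349320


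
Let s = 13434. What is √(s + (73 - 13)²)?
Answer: √17034 ≈ 130.51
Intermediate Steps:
√(s + (73 - 13)²) = √(13434 + (73 - 13)²) = √(13434 + 60²) = √(13434 + 3600) = √17034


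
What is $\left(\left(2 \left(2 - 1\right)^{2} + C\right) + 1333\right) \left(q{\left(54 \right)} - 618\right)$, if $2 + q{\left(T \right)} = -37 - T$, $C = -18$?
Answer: $-936387$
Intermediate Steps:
$q{\left(T \right)} = -39 - T$ ($q{\left(T \right)} = -2 - \left(37 + T\right) = -39 - T$)
$\left(\left(2 \left(2 - 1\right)^{2} + C\right) + 1333\right) \left(q{\left(54 \right)} - 618\right) = \left(\left(2 \left(2 - 1\right)^{2} - 18\right) + 1333\right) \left(\left(-39 - 54\right) - 618\right) = \left(\left(2 \cdot 1^{2} - 18\right) + 1333\right) \left(\left(-39 - 54\right) - 618\right) = \left(\left(2 \cdot 1 - 18\right) + 1333\right) \left(-93 - 618\right) = \left(\left(2 - 18\right) + 1333\right) \left(-711\right) = \left(-16 + 1333\right) \left(-711\right) = 1317 \left(-711\right) = -936387$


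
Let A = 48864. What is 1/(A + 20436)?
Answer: 1/69300 ≈ 1.4430e-5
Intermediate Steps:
1/(A + 20436) = 1/(48864 + 20436) = 1/69300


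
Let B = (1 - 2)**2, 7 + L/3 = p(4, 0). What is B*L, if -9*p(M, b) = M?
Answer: -67/3 ≈ -22.333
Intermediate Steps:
p(M, b) = -M/9
L = -67/3 (L = -21 + 3*(-1/9*4) = -21 + 3*(-4/9) = -21 - 4/3 = -67/3 ≈ -22.333)
B = 1 (B = (-1)**2 = 1)
B*L = 1*(-67/3) = -67/3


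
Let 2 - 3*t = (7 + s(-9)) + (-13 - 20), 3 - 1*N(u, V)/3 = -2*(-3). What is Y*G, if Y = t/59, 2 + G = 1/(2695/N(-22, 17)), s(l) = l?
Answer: -199763/477015 ≈ -0.41878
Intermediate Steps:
N(u, V) = -9 (N(u, V) = 9 - (-6)*(-3) = 9 - 3*6 = 9 - 18 = -9)
t = 37/3 (t = ⅔ - ((7 - 9) + (-13 - 20))/3 = ⅔ - (-2 - 33)/3 = ⅔ - ⅓*(-35) = ⅔ + 35/3 = 37/3 ≈ 12.333)
G = -5399/2695 (G = -2 + 1/(2695/(-9)) = -2 + 1/(2695*(-⅑)) = -2 + 1/(-2695/9) = -2 - 9/2695 = -5399/2695 ≈ -2.0033)
Y = 37/177 (Y = (37/3)/59 = (37/3)*(1/59) = 37/177 ≈ 0.20904)
Y*G = (37/177)*(-5399/2695) = -199763/477015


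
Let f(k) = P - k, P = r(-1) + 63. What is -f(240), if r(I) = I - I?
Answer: 177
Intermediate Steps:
r(I) = 0
P = 63 (P = 0 + 63 = 63)
f(k) = 63 - k
-f(240) = -(63 - 1*240) = -(63 - 240) = -1*(-177) = 177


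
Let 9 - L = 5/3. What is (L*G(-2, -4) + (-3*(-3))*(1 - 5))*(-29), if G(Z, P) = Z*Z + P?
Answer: 1044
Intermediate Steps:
G(Z, P) = P + Z**2 (G(Z, P) = Z**2 + P = P + Z**2)
L = 22/3 (L = 9 - 5/3 = 22/3 ≈ 7.3333)
(L*G(-2, -4) + (-3*(-3))*(1 - 5))*(-29) = (22*(-4 + (-2)**2)/3 + (-3*(-3))*(1 - 5))*(-29) = (22*(-4 + 4)/3 + 9*(-4))*(-29) = ((22/3)*0 - 36)*(-29) = (0 - 36)*(-29) = -36*(-29) = 1044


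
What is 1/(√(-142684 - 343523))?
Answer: -I*√54023/162069 ≈ -0.0014341*I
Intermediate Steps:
1/(√(-142684 - 343523)) = 1/(√(-486207)) = 1/(3*I*√54023) = -I*√54023/162069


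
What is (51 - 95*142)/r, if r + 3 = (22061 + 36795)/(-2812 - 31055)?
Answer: 455138613/160457 ≈ 2836.5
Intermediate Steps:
r = -160457/33867 (r = -3 + (22061 + 36795)/(-2812 - 31055) = -3 + 58856/(-33867) = -3 + 58856*(-1/33867) = -3 - 58856/33867 = -160457/33867 ≈ -4.7379)
(51 - 95*142)/r = (51 - 95*142)/(-160457/33867) = (51 - 13490)*(-33867/160457) = -13439*(-33867/160457) = 455138613/160457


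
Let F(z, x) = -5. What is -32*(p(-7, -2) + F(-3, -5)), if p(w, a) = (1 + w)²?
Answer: -992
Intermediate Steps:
-32*(p(-7, -2) + F(-3, -5)) = -32*((1 - 7)² - 5) = -32*((-6)² - 5) = -32*(36 - 5) = -32*31 = -992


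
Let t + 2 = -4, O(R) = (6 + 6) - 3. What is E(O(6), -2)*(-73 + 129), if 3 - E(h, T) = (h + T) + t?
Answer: 112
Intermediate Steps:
O(R) = 9 (O(R) = 12 - 3 = 9)
t = -6 (t = -2 - 4 = -6)
E(h, T) = 9 - T - h (E(h, T) = 3 - ((h + T) - 6) = 3 - ((T + h) - 6) = 3 - (-6 + T + h) = 3 + (6 - T - h) = 9 - T - h)
E(O(6), -2)*(-73 + 129) = (9 - 1*(-2) - 1*9)*(-73 + 129) = (9 + 2 - 9)*56 = 2*56 = 112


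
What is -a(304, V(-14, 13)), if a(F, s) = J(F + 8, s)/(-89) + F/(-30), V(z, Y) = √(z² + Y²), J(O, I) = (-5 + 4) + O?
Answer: 18193/1335 ≈ 13.628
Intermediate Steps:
J(O, I) = -1 + O
V(z, Y) = √(Y² + z²)
a(F, s) = -7/89 - 119*F/2670 (a(F, s) = (-1 + (F + 8))/(-89) + F/(-30) = (-1 + (8 + F))*(-1/89) + F*(-1/30) = (7 + F)*(-1/89) - F/30 = (-7/89 - F/89) - F/30 = -7/89 - 119*F/2670)
-a(304, V(-14, 13)) = -(-7/89 - 119/2670*304) = -(-7/89 - 18088/1335) = -1*(-18193/1335) = 18193/1335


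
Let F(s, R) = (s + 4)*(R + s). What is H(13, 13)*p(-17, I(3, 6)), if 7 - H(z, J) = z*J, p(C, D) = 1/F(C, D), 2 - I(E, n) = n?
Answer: -54/91 ≈ -0.59341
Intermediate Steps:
I(E, n) = 2 - n
F(s, R) = (4 + s)*(R + s)
p(C, D) = 1/(C² + 4*C + 4*D + C*D) (p(C, D) = 1/(C² + 4*D + 4*C + D*C) = 1/(C² + 4*D + 4*C + C*D) = 1/(C² + 4*C + 4*D + C*D))
H(z, J) = 7 - J*z (H(z, J) = 7 - z*J = 7 - J*z)
H(13, 13)*p(-17, I(3, 6)) = (7 - 1*13*13)/((-17)² + 4*(-17) + 4*(2 - 1*6) - 17*(2 - 1*6)) = (7 - 169)/(289 - 68 + 4*(2 - 6) - 17*(2 - 6)) = -162/(289 - 68 + 4*(-4) - 17*(-4)) = -162/(289 - 68 - 16 + 68) = -162/273 = -162*1/273 = -54/91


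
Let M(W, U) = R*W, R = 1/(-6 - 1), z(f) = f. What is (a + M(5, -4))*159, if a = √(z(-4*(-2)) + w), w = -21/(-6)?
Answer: -795/7 + 159*√46/2 ≈ 425.62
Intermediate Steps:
w = 7/2 (w = -21*(-⅙) = 7/2 ≈ 3.5000)
R = -⅐ (R = 1/(-7) = -⅐ ≈ -0.14286)
a = √46/2 (a = √(-4*(-2) + 7/2) = √(8 + 7/2) = √(23/2) = √46/2 ≈ 3.3912)
M(W, U) = -W/7
(a + M(5, -4))*159 = (√46/2 - ⅐*5)*159 = (√46/2 - 5/7)*159 = (-5/7 + √46/2)*159 = -795/7 + 159*√46/2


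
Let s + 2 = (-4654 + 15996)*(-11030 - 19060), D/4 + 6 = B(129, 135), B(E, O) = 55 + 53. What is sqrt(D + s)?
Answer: I*sqrt(341280374) ≈ 18474.0*I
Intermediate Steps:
B(E, O) = 108
D = 408 (D = -24 + 4*108 = -24 + 432 = 408)
s = -341280782 (s = -2 + (-4654 + 15996)*(-11030 - 19060) = -2 + 11342*(-30090) = -2 - 341280780 = -341280782)
sqrt(D + s) = sqrt(408 - 341280782) = sqrt(-341280374) = I*sqrt(341280374)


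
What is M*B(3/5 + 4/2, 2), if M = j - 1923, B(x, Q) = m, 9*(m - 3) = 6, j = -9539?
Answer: -126082/3 ≈ -42027.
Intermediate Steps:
m = 11/3 (m = 3 + (⅑)*6 = 3 + ⅔ = 11/3 ≈ 3.6667)
B(x, Q) = 11/3
M = -11462 (M = -9539 - 1923 = -11462)
M*B(3/5 + 4/2, 2) = -11462*11/3 = -126082/3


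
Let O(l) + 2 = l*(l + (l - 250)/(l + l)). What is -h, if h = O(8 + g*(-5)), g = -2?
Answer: -206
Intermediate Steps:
O(l) = -2 + l*(l + (-250 + l)/(2*l)) (O(l) = -2 + l*(l + (l - 250)/(l + l)) = -2 + l*(l + (-250 + l)/((2*l))) = -2 + l*(l + (-250 + l)*(1/(2*l))) = -2 + l*(l + (-250 + l)/(2*l)))
h = 206 (h = -127 + (8 - 2*(-5))² + (8 - 2*(-5))/2 = -127 + (8 + 10)² + (8 + 10)/2 = -127 + 18² + (½)*18 = -127 + 324 + 9 = 206)
-h = -1*206 = -206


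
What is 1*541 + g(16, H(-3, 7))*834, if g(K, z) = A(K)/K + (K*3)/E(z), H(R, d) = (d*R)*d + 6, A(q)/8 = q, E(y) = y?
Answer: 325667/47 ≈ 6929.1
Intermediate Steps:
A(q) = 8*q
H(R, d) = 6 + R*d**2 (H(R, d) = (R*d)*d + 6 = R*d**2 + 6 = 6 + R*d**2)
g(K, z) = 8 + 3*K/z (g(K, z) = (8*K)/K + (K*3)/z = 8 + (3*K)/z = 8 + 3*K/z)
1*541 + g(16, H(-3, 7))*834 = 1*541 + (8 + 3*16/(6 - 3*7**2))*834 = 541 + (8 + 3*16/(6 - 3*49))*834 = 541 + (8 + 3*16/(6 - 147))*834 = 541 + (8 + 3*16/(-141))*834 = 541 + (8 + 3*16*(-1/141))*834 = 541 + (8 - 16/47)*834 = 541 + (360/47)*834 = 541 + 300240/47 = 325667/47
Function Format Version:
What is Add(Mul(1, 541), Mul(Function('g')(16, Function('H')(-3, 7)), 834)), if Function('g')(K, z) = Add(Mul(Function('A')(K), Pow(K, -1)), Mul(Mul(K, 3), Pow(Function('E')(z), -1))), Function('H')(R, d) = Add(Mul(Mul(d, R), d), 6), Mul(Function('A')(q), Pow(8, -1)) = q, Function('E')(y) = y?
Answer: Rational(325667, 47) ≈ 6929.1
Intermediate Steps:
Function('A')(q) = Mul(8, q)
Function('H')(R, d) = Add(6, Mul(R, Pow(d, 2))) (Function('H')(R, d) = Add(Mul(Mul(R, d), d), 6) = Add(Mul(R, Pow(d, 2)), 6) = Add(6, Mul(R, Pow(d, 2))))
Function('g')(K, z) = Add(8, Mul(3, K, Pow(z, -1))) (Function('g')(K, z) = Add(Mul(Mul(8, K), Pow(K, -1)), Mul(Mul(K, 3), Pow(z, -1))) = Add(8, Mul(Mul(3, K), Pow(z, -1))) = Add(8, Mul(3, K, Pow(z, -1))))
Add(Mul(1, 541), Mul(Function('g')(16, Function('H')(-3, 7)), 834)) = Add(Mul(1, 541), Mul(Add(8, Mul(3, 16, Pow(Add(6, Mul(-3, Pow(7, 2))), -1))), 834)) = Add(541, Mul(Add(8, Mul(3, 16, Pow(Add(6, Mul(-3, 49)), -1))), 834)) = Add(541, Mul(Add(8, Mul(3, 16, Pow(Add(6, -147), -1))), 834)) = Add(541, Mul(Add(8, Mul(3, 16, Pow(-141, -1))), 834)) = Add(541, Mul(Add(8, Mul(3, 16, Rational(-1, 141))), 834)) = Add(541, Mul(Add(8, Rational(-16, 47)), 834)) = Add(541, Mul(Rational(360, 47), 834)) = Add(541, Rational(300240, 47)) = Rational(325667, 47)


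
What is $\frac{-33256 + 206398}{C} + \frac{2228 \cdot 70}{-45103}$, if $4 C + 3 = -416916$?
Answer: $- \frac{32086527248}{6268099219} \approx -5.119$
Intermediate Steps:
$C = - \frac{416919}{4}$ ($C = - \frac{3}{4} + \frac{1}{4} \left(-416916\right) = - \frac{3}{4} - 104229 = - \frac{416919}{4} \approx -1.0423 \cdot 10^{5}$)
$\frac{-33256 + 206398}{C} + \frac{2228 \cdot 70}{-45103} = \frac{-33256 + 206398}{- \frac{416919}{4}} + \frac{2228 \cdot 70}{-45103} = 173142 \left(- \frac{4}{416919}\right) + 155960 \left(- \frac{1}{45103}\right) = - \frac{230856}{138973} - \frac{155960}{45103} = - \frac{32086527248}{6268099219}$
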